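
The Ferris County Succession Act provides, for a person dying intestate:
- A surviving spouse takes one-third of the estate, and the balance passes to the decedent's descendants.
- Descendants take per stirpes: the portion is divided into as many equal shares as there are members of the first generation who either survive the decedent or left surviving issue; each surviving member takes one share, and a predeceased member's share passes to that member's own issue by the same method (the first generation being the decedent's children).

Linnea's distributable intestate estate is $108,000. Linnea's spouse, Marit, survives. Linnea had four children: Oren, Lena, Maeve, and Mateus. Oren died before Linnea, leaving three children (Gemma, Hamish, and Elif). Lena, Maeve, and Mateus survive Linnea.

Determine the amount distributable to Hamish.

Hamish receives $6,000.

Marit takes one-third of $108,000 = $36,000. The remaining $72,000 passes to the descendants.
The descendants' portion ($72,000) is divided into 4 shares of $18,000: Lena, Maeve, and Mateus each take $18,000; Oren's $18,000 share passes to Oren's issue.
Oren's share ($18,000) is divided into 3 shares of $6,000: Gemma, Hamish, and Elif each take $6,000.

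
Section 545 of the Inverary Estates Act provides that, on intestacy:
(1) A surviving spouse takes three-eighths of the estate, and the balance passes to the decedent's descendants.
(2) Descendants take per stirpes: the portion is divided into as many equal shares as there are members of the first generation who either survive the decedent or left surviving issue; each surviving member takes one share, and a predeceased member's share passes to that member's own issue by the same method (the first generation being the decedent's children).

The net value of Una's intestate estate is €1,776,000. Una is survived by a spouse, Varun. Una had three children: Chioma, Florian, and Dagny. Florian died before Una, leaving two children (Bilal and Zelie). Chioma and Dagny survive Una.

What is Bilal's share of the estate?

Bilal receives €185,000.

Varun takes three-eighths of €1,776,000 = €666,000. The remaining €1,110,000 passes to the descendants.
The descendants' portion (€1,110,000) is divided into 3 shares of €370,000: Chioma and Dagny each take €370,000; Florian's €370,000 share passes to Florian's issue.
Florian's share (€370,000) is divided into 2 shares of €185,000: Bilal and Zelie each take €185,000.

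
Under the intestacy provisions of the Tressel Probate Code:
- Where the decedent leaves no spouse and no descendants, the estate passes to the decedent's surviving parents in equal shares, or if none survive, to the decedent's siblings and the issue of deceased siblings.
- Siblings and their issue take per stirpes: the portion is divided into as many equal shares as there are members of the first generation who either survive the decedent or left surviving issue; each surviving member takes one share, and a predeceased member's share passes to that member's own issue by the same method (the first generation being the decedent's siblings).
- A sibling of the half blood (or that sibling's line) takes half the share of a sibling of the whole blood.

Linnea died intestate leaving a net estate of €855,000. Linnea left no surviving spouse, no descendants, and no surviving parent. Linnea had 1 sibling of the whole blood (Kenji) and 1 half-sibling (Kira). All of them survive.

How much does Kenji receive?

Kenji receives €570,000.

The entire €855,000 passes to the siblings and their issue.
Counting each half-blood sibling's line as half a unit, there are 3/2 units in €855,000, so one unit is €570,000. Whole-blood lines (Kenji) take €570,000 each; half-blood lines (Kira) take €285,000 each.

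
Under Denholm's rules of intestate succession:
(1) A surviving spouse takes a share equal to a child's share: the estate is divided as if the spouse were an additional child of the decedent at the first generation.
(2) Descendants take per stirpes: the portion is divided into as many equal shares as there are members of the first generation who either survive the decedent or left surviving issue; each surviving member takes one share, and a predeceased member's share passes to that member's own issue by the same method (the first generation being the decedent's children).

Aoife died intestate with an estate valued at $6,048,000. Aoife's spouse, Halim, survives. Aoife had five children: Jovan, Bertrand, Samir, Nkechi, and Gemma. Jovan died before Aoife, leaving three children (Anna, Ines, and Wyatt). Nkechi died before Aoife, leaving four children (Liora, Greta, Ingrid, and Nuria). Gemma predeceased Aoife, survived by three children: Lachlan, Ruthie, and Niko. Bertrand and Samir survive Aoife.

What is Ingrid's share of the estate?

The spouse counts as an additional share at the children's level, so there are 6 primary shares of $1,008,000. Halim takes one such share ($1,008,000).
The children's combined portion ($5,040,000) is divided into 5 shares of $1,008,000: Bertrand and Samir each take $1,008,000; Jovan's $1,008,000 share passes to Jovan's issue; Nkechi's $1,008,000 share passes to Nkechi's issue; Gemma's $1,008,000 share passes to Gemma's issue.
Jovan's share ($1,008,000) is divided into 3 shares of $336,000: Anna, Ines, and Wyatt each take $336,000.
Nkechi's share ($1,008,000) is divided into 4 shares of $252,000: Liora, Greta, Ingrid, and Nuria each take $252,000.
Gemma's share ($1,008,000) is divided into 3 shares of $336,000: Lachlan, Ruthie, and Niko each take $336,000.

Ingrid receives $252,000.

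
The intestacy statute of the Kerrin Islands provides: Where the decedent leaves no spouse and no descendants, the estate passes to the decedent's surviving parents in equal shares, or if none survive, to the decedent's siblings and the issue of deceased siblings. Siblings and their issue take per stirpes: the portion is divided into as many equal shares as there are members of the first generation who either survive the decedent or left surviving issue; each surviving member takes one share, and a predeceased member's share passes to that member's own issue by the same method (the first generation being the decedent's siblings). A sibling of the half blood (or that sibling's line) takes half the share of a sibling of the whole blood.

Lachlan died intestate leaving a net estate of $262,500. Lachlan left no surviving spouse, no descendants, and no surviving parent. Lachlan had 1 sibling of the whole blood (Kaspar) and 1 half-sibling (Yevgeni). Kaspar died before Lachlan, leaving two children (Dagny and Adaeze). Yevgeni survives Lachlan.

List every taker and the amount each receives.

Yevgeni: $87,500; Dagny: $87,500; Adaeze: $87,500

The entire $262,500 passes to the siblings and their issue.
Counting each half-blood sibling's line as half a unit, there are 3/2 units in $262,500, so one unit is $175,000. Whole-blood lines (Kaspar) take $175,000 each; half-blood lines (Yevgeni) take $87,500 each.
Kaspar's share ($175,000) is divided into 2 shares of $87,500: Dagny and Adaeze each take $87,500.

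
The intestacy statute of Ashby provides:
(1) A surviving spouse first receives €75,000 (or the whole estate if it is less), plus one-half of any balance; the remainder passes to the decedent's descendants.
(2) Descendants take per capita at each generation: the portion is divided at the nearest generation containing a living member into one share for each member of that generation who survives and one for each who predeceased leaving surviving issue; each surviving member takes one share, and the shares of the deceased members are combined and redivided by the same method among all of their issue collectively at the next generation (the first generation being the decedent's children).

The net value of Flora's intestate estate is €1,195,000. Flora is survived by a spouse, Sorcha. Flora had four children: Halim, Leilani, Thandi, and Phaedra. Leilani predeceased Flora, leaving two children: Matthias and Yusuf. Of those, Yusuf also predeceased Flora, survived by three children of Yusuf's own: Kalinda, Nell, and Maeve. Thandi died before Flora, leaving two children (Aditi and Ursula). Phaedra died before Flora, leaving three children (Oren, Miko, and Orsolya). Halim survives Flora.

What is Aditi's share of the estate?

Aditi receives €60,000.

Sorcha first takes €75,000, leaving a balance of €1,120,000. Sorcha then takes one-half of the balance (€560,000), for a total of €635,000. The remaining €560,000 passes to the descendants.
The descendants' portion (€560,000) is divided at the children's generation into 4 shares of €140,000. Halim takes €140,000. The 3 shares of the deceased (Leilani, Thandi, and Phaedra) are combined into a pool of €420,000.
That pool (€420,000) is divided at the grandchildren's generation into 7 shares of €60,000. Matthias, Aditi, Ursula, Oren, Miko, and Orsolya each take €60,000. The remaining share for the deceased Yusuf (€60,000) is carried to the next generation.
That pool (€60,000) is divided at the great-grandchildren's generation equally among Kalinda, Nell, and Maeve: €20,000 each.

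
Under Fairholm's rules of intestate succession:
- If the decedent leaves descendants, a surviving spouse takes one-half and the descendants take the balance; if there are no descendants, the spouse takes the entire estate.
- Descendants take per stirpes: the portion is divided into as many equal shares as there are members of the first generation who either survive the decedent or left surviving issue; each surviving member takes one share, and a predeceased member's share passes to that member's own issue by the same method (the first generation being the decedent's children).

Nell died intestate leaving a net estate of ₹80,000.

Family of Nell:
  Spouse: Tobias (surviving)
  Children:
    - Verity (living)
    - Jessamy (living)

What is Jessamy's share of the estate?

Jessamy receives ₹20,000.

Tobias takes one-half of ₹80,000 = ₹40,000. The remaining ₹40,000 passes to the descendants.
The descendants' portion (₹40,000) is divided into 2 shares of ₹20,000: Verity and Jessamy each take ₹20,000.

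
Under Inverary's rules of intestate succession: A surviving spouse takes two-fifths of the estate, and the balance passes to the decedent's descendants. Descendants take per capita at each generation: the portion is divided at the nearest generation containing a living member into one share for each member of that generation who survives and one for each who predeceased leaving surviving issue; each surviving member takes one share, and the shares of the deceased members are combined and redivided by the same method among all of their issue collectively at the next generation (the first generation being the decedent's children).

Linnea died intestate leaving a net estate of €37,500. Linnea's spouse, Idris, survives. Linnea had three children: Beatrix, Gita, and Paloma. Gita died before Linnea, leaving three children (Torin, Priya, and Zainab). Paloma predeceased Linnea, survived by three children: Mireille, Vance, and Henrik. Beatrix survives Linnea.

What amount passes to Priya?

Priya receives €2,500.

Idris takes two-fifths of €37,500 = €15,000. The remaining €22,500 passes to the descendants.
The descendants' portion (€22,500) is divided at the children's generation into 3 shares of €7,500. Beatrix takes €7,500. The 2 shares of the deceased (Gita and Paloma) are combined into a pool of €15,000.
That pool (€15,000) is divided at the grandchildren's generation equally among Torin, Priya, Zainab, Mireille, Vance, and Henrik: €2,500 each.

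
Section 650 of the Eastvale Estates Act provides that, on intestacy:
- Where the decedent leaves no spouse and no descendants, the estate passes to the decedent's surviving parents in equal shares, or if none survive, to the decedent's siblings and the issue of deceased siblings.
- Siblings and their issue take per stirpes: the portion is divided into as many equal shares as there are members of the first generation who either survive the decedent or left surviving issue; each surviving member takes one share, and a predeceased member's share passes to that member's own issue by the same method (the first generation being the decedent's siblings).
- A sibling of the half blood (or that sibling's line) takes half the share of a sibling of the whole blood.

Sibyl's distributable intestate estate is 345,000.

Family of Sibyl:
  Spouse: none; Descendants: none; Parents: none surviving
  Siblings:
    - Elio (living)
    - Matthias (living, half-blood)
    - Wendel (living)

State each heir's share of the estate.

Elio: 138,000; Matthias: 69,000; Wendel: 138,000

The entire 345,000 passes to the siblings and their issue.
Counting each half-blood sibling's line as half a unit, there are 5/2 units in 345,000, so one unit is 138,000. Whole-blood lines (Elio and Wendel) take 138,000 each; half-blood lines (Matthias) take 69,000 each.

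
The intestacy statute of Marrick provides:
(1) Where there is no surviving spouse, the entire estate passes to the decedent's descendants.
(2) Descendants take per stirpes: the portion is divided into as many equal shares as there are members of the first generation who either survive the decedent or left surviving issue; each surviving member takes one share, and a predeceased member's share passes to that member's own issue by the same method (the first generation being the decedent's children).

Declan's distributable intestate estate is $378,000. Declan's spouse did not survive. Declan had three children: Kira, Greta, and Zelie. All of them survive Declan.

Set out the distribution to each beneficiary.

The entire $378,000 passes to the descendants.
That amount ($378,000) is divided into 3 shares of $126,000: Kira, Greta, and Zelie each take $126,000.

Kira: $126,000; Greta: $126,000; Zelie: $126,000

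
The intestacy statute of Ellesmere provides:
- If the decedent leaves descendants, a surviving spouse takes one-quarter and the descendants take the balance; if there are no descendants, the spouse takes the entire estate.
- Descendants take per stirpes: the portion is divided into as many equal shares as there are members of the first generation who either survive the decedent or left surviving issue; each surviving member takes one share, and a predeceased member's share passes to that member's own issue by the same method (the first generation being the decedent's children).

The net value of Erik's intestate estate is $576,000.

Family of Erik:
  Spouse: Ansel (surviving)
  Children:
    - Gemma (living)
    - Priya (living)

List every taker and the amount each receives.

Ansel takes one-quarter of $576,000 = $144,000. The remaining $432,000 passes to the descendants.
The descendants' portion ($432,000) is divided into 2 shares of $216,000: Gemma and Priya each take $216,000.

Ansel: $144,000; Gemma: $216,000; Priya: $216,000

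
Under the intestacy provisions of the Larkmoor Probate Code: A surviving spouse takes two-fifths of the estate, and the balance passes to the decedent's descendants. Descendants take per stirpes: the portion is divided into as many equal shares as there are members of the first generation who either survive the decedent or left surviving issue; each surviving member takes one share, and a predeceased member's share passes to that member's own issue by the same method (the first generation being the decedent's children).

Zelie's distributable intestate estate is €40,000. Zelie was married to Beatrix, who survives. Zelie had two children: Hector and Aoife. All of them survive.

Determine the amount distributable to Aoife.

Aoife receives €12,000.

Beatrix takes two-fifths of €40,000 = €16,000. The remaining €24,000 passes to the descendants.
The descendants' portion (€24,000) is divided into 2 shares of €12,000: Hector and Aoife each take €12,000.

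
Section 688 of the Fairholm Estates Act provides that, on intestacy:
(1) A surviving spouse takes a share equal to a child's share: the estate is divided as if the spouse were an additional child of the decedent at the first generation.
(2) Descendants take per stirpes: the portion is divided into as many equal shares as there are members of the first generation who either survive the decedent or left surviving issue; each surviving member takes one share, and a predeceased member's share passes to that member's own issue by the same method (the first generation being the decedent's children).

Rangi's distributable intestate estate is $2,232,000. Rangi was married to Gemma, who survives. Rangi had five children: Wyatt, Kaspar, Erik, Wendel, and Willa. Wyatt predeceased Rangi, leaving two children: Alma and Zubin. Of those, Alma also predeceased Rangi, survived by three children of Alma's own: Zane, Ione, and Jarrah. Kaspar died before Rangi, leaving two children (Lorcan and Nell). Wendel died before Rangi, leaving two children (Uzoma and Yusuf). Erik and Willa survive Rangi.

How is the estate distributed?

Gemma: $372,000; Zane: $62,000; Ione: $62,000; Jarrah: $62,000; Zubin: $186,000; Lorcan: $186,000; Nell: $186,000; Erik: $372,000; Uzoma: $186,000; Yusuf: $186,000; Willa: $372,000

The spouse counts as an additional share at the children's level, so there are 6 primary shares of $372,000. Gemma takes one such share ($372,000).
The children's combined portion ($1,860,000) is divided into 5 shares of $372,000: Erik and Willa each take $372,000; Wyatt's $372,000 share passes to Wyatt's issue; Kaspar's $372,000 share passes to Kaspar's issue; Wendel's $372,000 share passes to Wendel's issue.
Wyatt's share ($372,000) is divided into 2 shares of $186,000: Zubin takes $186,000; Alma's $186,000 share passes to Alma's issue.
Alma's share ($186,000) is divided into 3 shares of $62,000: Zane, Ione, and Jarrah each take $62,000.
Kaspar's share ($372,000) is divided into 2 shares of $186,000: Lorcan and Nell each take $186,000.
Wendel's share ($372,000) is divided into 2 shares of $186,000: Uzoma and Yusuf each take $186,000.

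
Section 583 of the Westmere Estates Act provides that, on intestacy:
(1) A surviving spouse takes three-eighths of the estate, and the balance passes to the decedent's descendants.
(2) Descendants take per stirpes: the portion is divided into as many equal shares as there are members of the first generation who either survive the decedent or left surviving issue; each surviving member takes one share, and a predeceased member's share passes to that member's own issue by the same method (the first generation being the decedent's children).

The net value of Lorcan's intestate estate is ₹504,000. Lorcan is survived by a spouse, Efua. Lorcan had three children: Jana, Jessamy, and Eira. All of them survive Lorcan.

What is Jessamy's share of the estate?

Efua takes three-eighths of ₹504,000 = ₹189,000. The remaining ₹315,000 passes to the descendants.
The descendants' portion (₹315,000) is divided into 3 shares of ₹105,000: Jana, Jessamy, and Eira each take ₹105,000.

Jessamy receives ₹105,000.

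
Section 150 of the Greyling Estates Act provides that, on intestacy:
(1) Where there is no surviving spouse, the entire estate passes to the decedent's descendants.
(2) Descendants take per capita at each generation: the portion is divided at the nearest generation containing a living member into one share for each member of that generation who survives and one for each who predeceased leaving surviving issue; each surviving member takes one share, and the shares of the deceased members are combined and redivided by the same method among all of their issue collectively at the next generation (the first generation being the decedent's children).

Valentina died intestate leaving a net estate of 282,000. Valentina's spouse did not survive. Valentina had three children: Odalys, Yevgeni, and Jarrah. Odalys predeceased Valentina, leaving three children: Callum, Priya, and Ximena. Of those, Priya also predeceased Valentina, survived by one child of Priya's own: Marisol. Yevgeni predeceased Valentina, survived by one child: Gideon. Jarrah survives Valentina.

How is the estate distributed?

Callum: 47,000; Marisol: 47,000; Ximena: 47,000; Gideon: 47,000; Jarrah: 94,000

The entire 282,000 passes to the descendants.
That amount (282,000) is divided at the children's generation into 3 shares of 94,000. Jarrah takes 94,000. The 2 shares of the deceased (Odalys and Yevgeni) are combined into a pool of 188,000.
That pool (188,000) is divided at the grandchildren's generation into 4 shares of 47,000. Callum, Ximena, and Gideon each take 47,000. The remaining share for the deceased Priya (47,000) is carried to the next generation.
That pool (47,000) passes entirely to Marisol, the sole taker at the great-grandchildren's generation.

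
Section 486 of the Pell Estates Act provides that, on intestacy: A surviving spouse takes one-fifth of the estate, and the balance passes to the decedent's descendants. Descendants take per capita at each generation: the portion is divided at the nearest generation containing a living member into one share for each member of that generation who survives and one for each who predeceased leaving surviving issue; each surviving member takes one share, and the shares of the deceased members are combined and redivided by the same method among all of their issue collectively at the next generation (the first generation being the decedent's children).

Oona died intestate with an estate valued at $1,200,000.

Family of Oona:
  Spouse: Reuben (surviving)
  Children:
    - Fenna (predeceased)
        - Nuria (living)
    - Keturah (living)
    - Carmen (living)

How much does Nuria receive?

Nuria receives $320,000.

Reuben takes one-fifth of $1,200,000 = $240,000. The remaining $960,000 passes to the descendants.
The descendants' portion ($960,000) is divided at the children's generation into 3 shares of $320,000. Keturah and Carmen each take $320,000. The remaining share for the deceased Fenna ($320,000) is carried to the next generation.
That pool ($320,000) passes entirely to Nuria, the sole taker at the grandchildren's generation.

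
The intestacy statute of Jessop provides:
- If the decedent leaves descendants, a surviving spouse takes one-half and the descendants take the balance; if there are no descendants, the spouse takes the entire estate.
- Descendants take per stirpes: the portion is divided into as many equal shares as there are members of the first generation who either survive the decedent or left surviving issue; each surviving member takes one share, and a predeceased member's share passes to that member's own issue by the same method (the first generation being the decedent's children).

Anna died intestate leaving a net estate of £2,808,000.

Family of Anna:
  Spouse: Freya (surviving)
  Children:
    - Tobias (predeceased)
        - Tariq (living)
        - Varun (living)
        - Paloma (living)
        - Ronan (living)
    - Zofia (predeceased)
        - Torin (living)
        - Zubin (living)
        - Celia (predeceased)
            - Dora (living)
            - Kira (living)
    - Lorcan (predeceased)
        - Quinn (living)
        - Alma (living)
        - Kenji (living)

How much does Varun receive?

Freya takes one-half of £2,808,000 = £1,404,000. The remaining £1,404,000 passes to the descendants.
The descendants' portion (£1,404,000) is divided into 3 shares of £468,000: Tobias's £468,000 share passes to Tobias's issue; Zofia's £468,000 share passes to Zofia's issue; Lorcan's £468,000 share passes to Lorcan's issue.
Tobias's share (£468,000) is divided into 4 shares of £117,000: Tariq, Varun, Paloma, and Ronan each take £117,000.
Zofia's share (£468,000) is divided into 3 shares of £156,000: Torin and Zubin each take £156,000; Celia's £156,000 share passes to Celia's issue.
Celia's share (£156,000) is divided into 2 shares of £78,000: Dora and Kira each take £78,000.
Lorcan's share (£468,000) is divided into 3 shares of £156,000: Quinn, Alma, and Kenji each take £156,000.

Varun receives £117,000.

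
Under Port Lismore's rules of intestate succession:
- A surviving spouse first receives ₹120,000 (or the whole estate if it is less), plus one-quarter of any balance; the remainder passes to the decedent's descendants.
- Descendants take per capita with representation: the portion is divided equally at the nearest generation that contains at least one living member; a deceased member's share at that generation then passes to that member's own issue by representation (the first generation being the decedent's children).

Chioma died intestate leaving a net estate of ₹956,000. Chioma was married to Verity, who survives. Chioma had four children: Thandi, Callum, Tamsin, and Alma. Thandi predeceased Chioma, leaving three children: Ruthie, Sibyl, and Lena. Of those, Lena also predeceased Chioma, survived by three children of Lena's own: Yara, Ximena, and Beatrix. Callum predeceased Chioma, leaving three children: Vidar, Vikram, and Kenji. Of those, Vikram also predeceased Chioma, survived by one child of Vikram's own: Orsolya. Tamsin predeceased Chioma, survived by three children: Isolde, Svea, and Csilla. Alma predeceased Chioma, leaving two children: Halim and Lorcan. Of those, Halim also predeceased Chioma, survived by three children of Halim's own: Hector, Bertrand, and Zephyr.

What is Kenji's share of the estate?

Kenji receives ₹57,000.

Verity first takes ₹120,000, leaving a balance of ₹836,000. Verity then takes one-quarter of the balance (₹209,000), for a total of ₹329,000. The remaining ₹627,000 passes to the descendants.
No child survives, so the initial division is made at the grandchildren's generation.
The descendants' portion (₹627,000) is divided into 11 shares of ₹57,000: Ruthie, Sibyl, Vidar, Kenji, Isolde, Svea, Csilla, and Lorcan each take ₹57,000; Lena's ₹57,000 share passes to Lena's issue; Vikram's ₹57,000 share passes to Vikram's issue; Halim's ₹57,000 share passes to Halim's issue.
Lena's share (₹57,000) is divided into 3 shares of ₹19,000: Yara, Ximena, and Beatrix each take ₹19,000.
Vikram's share (₹57,000) passes entirely to Orsolya.
Halim's share (₹57,000) is divided into 3 shares of ₹19,000: Hector, Bertrand, and Zephyr each take ₹19,000.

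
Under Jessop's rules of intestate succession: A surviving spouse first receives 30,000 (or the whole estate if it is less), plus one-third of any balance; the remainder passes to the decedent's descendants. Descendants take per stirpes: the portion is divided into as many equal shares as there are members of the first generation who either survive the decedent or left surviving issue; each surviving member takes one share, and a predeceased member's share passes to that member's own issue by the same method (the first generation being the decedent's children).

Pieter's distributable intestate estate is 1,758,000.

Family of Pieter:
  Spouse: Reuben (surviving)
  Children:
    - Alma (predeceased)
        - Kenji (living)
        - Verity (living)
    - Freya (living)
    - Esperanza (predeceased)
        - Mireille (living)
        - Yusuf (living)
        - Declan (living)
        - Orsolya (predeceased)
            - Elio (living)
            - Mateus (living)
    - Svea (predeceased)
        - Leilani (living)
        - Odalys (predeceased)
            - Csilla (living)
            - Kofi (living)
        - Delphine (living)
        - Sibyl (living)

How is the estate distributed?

Reuben: 606,000; Kenji: 144,000; Verity: 144,000; Freya: 288,000; Mireille: 72,000; Yusuf: 72,000; Declan: 72,000; Elio: 36,000; Mateus: 36,000; Leilani: 72,000; Csilla: 36,000; Kofi: 36,000; Delphine: 72,000; Sibyl: 72,000

Reuben first takes 30,000, leaving a balance of 1,728,000. Reuben then takes one-third of the balance (576,000), for a total of 606,000. The remaining 1,152,000 passes to the descendants.
The descendants' portion (1,152,000) is divided into 4 shares of 288,000: Freya takes 288,000; Alma's 288,000 share passes to Alma's issue; Esperanza's 288,000 share passes to Esperanza's issue; Svea's 288,000 share passes to Svea's issue.
Alma's share (288,000) is divided into 2 shares of 144,000: Kenji and Verity each take 144,000.
Esperanza's share (288,000) is divided into 4 shares of 72,000: Mireille, Yusuf, and Declan each take 72,000; Orsolya's 72,000 share passes to Orsolya's issue.
Orsolya's share (72,000) is divided into 2 shares of 36,000: Elio and Mateus each take 36,000.
Svea's share (288,000) is divided into 4 shares of 72,000: Leilani, Delphine, and Sibyl each take 72,000; Odalys's 72,000 share passes to Odalys's issue.
Odalys's share (72,000) is divided into 2 shares of 36,000: Csilla and Kofi each take 36,000.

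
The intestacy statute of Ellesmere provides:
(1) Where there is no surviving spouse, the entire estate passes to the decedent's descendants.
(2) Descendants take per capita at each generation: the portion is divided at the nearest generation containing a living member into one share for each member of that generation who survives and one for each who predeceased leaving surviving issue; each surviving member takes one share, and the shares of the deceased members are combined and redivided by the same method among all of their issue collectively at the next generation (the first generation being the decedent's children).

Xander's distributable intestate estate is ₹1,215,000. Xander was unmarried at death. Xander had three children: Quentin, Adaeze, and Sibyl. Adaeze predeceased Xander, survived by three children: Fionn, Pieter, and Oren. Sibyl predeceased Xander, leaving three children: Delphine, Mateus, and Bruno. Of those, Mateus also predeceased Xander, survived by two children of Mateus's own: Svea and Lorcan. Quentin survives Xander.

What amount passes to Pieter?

The entire ₹1,215,000 passes to the descendants.
That amount (₹1,215,000) is divided at the children's generation into 3 shares of ₹405,000. Quentin takes ₹405,000. The 2 shares of the deceased (Adaeze and Sibyl) are combined into a pool of ₹810,000.
That pool (₹810,000) is divided at the grandchildren's generation into 6 shares of ₹135,000. Fionn, Pieter, Oren, Delphine, and Bruno each take ₹135,000. The remaining share for the deceased Mateus (₹135,000) is carried to the next generation.
That pool (₹135,000) is divided at the great-grandchildren's generation equally among Svea and Lorcan: ₹67,500 each.

Pieter receives ₹135,000.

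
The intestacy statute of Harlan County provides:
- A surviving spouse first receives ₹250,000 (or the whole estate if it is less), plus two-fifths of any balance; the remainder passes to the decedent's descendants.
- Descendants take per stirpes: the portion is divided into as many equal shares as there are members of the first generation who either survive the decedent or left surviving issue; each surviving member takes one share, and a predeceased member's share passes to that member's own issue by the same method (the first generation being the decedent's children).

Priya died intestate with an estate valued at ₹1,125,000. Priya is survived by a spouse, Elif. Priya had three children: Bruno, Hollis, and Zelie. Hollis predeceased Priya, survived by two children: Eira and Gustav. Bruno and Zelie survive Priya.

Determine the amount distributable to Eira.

Eira receives ₹87,500.

Elif first takes ₹250,000, leaving a balance of ₹875,000. Elif then takes two-fifths of the balance (₹350,000), for a total of ₹600,000. The remaining ₹525,000 passes to the descendants.
The descendants' portion (₹525,000) is divided into 3 shares of ₹175,000: Bruno and Zelie each take ₹175,000; Hollis's ₹175,000 share passes to Hollis's issue.
Hollis's share (₹175,000) is divided into 2 shares of ₹87,500: Eira and Gustav each take ₹87,500.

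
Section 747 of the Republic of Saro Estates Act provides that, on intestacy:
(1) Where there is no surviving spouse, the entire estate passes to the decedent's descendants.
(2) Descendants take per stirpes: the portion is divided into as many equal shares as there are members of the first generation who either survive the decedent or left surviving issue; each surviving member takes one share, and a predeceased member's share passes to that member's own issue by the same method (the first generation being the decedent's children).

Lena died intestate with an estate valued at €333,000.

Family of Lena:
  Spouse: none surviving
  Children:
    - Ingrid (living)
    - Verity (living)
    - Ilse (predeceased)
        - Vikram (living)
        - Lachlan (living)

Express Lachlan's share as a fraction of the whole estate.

Lachlan receives 1/6 of the estate.

The entire €333,000 passes to the descendants.
That amount (€333,000) is divided into 3 shares of €111,000: Ingrid and Verity each take €111,000; Ilse's €111,000 share passes to Ilse's issue.
Ilse's share (€111,000) is divided into 2 shares of €55,500: Vikram and Lachlan each take €55,500.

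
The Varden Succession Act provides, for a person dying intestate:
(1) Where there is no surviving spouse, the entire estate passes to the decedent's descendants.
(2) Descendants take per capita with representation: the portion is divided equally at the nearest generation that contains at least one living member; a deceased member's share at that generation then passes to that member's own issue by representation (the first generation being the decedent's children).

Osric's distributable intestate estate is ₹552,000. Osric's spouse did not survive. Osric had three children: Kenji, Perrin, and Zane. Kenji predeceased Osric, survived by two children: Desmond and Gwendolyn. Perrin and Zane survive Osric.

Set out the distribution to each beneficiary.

The entire ₹552,000 passes to the descendants.
That amount (₹552,000) is divided into 3 shares of ₹184,000: Perrin and Zane each take ₹184,000; Kenji's ₹184,000 share passes to Kenji's issue.
Kenji's share (₹184,000) is divided into 2 shares of ₹92,000: Desmond and Gwendolyn each take ₹92,000.

Desmond: ₹92,000; Gwendolyn: ₹92,000; Perrin: ₹184,000; Zane: ₹184,000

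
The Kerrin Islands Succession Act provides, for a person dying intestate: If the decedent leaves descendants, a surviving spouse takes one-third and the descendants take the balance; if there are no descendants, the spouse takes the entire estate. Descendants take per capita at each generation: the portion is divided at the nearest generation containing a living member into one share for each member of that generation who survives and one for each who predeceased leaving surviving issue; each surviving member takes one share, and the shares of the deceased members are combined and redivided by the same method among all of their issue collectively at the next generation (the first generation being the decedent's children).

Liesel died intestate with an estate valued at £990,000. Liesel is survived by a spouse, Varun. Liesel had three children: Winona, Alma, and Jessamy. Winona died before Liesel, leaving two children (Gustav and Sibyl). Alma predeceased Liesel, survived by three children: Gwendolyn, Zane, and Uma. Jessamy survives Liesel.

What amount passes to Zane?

Zane receives £88,000.

Varun takes one-third of £990,000 = £330,000. The remaining £660,000 passes to the descendants.
The descendants' portion (£660,000) is divided at the children's generation into 3 shares of £220,000. Jessamy takes £220,000. The 2 shares of the deceased (Winona and Alma) are combined into a pool of £440,000.
That pool (£440,000) is divided at the grandchildren's generation equally among Gustav, Sibyl, Gwendolyn, Zane, and Uma: £88,000 each.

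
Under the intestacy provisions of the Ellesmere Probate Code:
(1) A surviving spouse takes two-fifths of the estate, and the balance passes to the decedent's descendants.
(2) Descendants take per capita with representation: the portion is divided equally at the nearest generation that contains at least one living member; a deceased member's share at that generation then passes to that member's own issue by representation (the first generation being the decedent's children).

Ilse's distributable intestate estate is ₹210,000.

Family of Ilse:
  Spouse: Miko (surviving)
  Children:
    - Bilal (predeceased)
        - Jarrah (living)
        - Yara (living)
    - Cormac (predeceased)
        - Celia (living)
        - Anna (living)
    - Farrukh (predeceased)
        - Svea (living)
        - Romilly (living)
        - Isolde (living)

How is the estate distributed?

Miko takes two-fifths of ₹210,000 = ₹84,000. The remaining ₹126,000 passes to the descendants.
No child survives, so the initial division is made at the grandchildren's generation.
The descendants' portion (₹126,000) is divided into 7 shares of ₹18,000: Jarrah, Yara, Celia, Anna, Svea, Romilly, and Isolde each take ₹18,000.

Miko: ₹84,000; Jarrah: ₹18,000; Yara: ₹18,000; Celia: ₹18,000; Anna: ₹18,000; Svea: ₹18,000; Romilly: ₹18,000; Isolde: ₹18,000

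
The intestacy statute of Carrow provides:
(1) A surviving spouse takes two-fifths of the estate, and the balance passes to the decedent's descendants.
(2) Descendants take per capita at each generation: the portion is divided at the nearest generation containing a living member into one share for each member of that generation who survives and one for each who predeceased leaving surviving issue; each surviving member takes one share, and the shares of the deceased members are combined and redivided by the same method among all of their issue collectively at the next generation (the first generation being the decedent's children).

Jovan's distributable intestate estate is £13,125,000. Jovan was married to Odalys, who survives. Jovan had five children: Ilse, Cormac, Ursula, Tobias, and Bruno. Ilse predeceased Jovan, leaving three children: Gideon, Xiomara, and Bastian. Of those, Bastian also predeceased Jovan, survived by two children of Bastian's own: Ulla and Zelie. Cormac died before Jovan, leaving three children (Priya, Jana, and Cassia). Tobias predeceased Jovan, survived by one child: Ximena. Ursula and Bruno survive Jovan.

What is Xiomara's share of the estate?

Odalys takes two-fifths of £13,125,000 = £5,250,000. The remaining £7,875,000 passes to the descendants.
The descendants' portion (£7,875,000) is divided at the children's generation into 5 shares of £1,575,000. Ursula and Bruno each take £1,575,000. The 3 shares of the deceased (Ilse, Cormac, and Tobias) are combined into a pool of £4,725,000.
That pool (£4,725,000) is divided at the grandchildren's generation into 7 shares of £675,000. Gideon, Xiomara, Priya, Jana, Cassia, and Ximena each take £675,000. The remaining share for the deceased Bastian (£675,000) is carried to the next generation.
That pool (£675,000) is divided at the great-grandchildren's generation equally among Ulla and Zelie: £337,500 each.

Xiomara receives £675,000.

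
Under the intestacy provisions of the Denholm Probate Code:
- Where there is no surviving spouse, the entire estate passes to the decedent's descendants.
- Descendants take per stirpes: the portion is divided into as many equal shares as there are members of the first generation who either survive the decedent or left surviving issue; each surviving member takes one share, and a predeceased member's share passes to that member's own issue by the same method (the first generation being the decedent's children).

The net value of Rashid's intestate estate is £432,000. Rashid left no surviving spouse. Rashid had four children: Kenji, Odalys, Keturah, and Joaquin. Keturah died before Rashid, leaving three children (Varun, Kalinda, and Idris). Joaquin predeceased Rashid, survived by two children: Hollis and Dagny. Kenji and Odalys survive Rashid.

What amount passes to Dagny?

The entire £432,000 passes to the descendants.
That amount (£432,000) is divided into 4 shares of £108,000: Kenji and Odalys each take £108,000; Keturah's £108,000 share passes to Keturah's issue; Joaquin's £108,000 share passes to Joaquin's issue.
Keturah's share (£108,000) is divided into 3 shares of £36,000: Varun, Kalinda, and Idris each take £36,000.
Joaquin's share (£108,000) is divided into 2 shares of £54,000: Hollis and Dagny each take £54,000.

Dagny receives £54,000.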